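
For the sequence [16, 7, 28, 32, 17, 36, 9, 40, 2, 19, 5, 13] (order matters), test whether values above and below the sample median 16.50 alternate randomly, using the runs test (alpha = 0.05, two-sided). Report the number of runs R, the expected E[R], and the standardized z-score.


Step 1: Compute median = 16.50; label A = above, B = below.
Labels in order: BBAAAABABABB  (n_A = 6, n_B = 6)
Step 2: Count runs R = 7.
Step 3: Under H0 (random ordering), E[R] = 2*n_A*n_B/(n_A+n_B) + 1 = 2*6*6/12 + 1 = 7.0000.
        Var[R] = 2*n_A*n_B*(2*n_A*n_B - n_A - n_B) / ((n_A+n_B)^2 * (n_A+n_B-1)) = 4320/1584 = 2.7273.
        SD[R] = 1.6514.
Step 4: R = E[R], so z = 0 with no continuity correction.
Step 5: Two-sided p-value via normal approximation = 2*(1 - Phi(|z|)) = 1.000000.
Step 6: alpha = 0.05. fail to reject H0.

R = 7, z = 0.0000, p = 1.000000, fail to reject H0.


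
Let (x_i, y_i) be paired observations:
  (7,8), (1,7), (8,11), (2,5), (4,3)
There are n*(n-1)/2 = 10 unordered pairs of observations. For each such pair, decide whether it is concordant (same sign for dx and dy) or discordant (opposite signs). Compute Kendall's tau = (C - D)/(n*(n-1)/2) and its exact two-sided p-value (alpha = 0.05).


Step 1: Enumerate the 10 unordered pairs (i,j) with i<j and classify each by sign(x_j-x_i) * sign(y_j-y_i).
  (1,2):dx=-6,dy=-1->C; (1,3):dx=+1,dy=+3->C; (1,4):dx=-5,dy=-3->C; (1,5):dx=-3,dy=-5->C
  (2,3):dx=+7,dy=+4->C; (2,4):dx=+1,dy=-2->D; (2,5):dx=+3,dy=-4->D; (3,4):dx=-6,dy=-6->C
  (3,5):dx=-4,dy=-8->C; (4,5):dx=+2,dy=-2->D
Step 2: C = 7, D = 3, total pairs = 10.
Step 3: tau = (C - D)/(n(n-1)/2) = (7 - 3)/10 = 0.400000.
Step 4: Exact two-sided p-value (enumerate n! = 120 permutations of y under H0): p = 0.483333.
Step 5: alpha = 0.05. fail to reject H0.

tau_b = 0.4000 (C=7, D=3), p = 0.483333, fail to reject H0.


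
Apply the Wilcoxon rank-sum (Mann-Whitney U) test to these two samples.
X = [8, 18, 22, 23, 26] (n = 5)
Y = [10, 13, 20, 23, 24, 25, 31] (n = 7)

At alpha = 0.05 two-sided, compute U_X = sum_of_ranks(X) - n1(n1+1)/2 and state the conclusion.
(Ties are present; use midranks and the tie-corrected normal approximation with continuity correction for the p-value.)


Step 1: Combine and sort all 12 observations; assign midranks.
sorted (value, group): (8,X), (10,Y), (13,Y), (18,X), (20,Y), (22,X), (23,X), (23,Y), (24,Y), (25,Y), (26,X), (31,Y)
ranks: 8->1, 10->2, 13->3, 18->4, 20->5, 22->6, 23->7.5, 23->7.5, 24->9, 25->10, 26->11, 31->12
Step 2: Rank sum for X: R1 = 1 + 4 + 6 + 7.5 + 11 = 29.5.
Step 3: U_X = R1 - n1(n1+1)/2 = 29.5 - 5*6/2 = 29.5 - 15 = 14.5.
       U_Y = n1*n2 - U_X = 35 - 14.5 = 20.5.
Step 4: Ties are present, so use the tie-corrected normal approximation (with continuity correction) for the p-value.
Step 5: p-value = 0.684221; compare to alpha = 0.05. fail to reject H0.

U_X = 14.5, p = 0.684221, fail to reject H0 at alpha = 0.05.


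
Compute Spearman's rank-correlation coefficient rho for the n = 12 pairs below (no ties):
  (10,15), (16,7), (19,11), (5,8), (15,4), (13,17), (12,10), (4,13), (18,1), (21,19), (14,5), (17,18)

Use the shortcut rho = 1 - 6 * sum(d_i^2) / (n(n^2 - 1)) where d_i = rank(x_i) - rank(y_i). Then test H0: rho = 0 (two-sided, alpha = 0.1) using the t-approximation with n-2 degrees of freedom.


Step 1: Rank x and y separately (midranks; no ties here).
rank(x): 10->3, 16->8, 19->11, 5->2, 15->7, 13->5, 12->4, 4->1, 18->10, 21->12, 14->6, 17->9
rank(y): 15->9, 7->4, 11->7, 8->5, 4->2, 17->10, 10->6, 13->8, 1->1, 19->12, 5->3, 18->11
Step 2: d_i = R_x(i) - R_y(i); compute d_i^2.
  (3-9)^2=36, (8-4)^2=16, (11-7)^2=16, (2-5)^2=9, (7-2)^2=25, (5-10)^2=25, (4-6)^2=4, (1-8)^2=49, (10-1)^2=81, (12-12)^2=0, (6-3)^2=9, (9-11)^2=4
sum(d^2) = 274.
Step 3: rho = 1 - 6*274 / (12*(12^2 - 1)) = 1 - 1644/1716 = 0.041958.
Step 4: Under H0, t = rho * sqrt((n-2)/(1-rho^2)) = 0.1328 ~ t(10).
Step 5: Two-sided p-value from the t-distribution with 10 df = 0.896986.
Step 6: alpha = 0.1. fail to reject H0.

rho = 0.0420, p = 0.896986, fail to reject H0 at alpha = 0.1.


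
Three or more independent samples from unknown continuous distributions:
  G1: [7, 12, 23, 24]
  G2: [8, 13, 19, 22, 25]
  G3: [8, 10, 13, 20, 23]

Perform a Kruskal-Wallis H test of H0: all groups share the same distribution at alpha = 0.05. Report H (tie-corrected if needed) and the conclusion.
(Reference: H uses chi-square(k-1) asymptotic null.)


Step 1: Combine all N = 14 observations and assign midranks.
sorted (value, group, rank): (7,G1,1), (8,G2,2.5), (8,G3,2.5), (10,G3,4), (12,G1,5), (13,G2,6.5), (13,G3,6.5), (19,G2,8), (20,G3,9), (22,G2,10), (23,G1,11.5), (23,G3,11.5), (24,G1,13), (25,G2,14)
Step 2: Sum ranks within each group.
R_1 = 30.5 (n_1 = 4)
R_2 = 41 (n_2 = 5)
R_3 = 33.5 (n_3 = 5)
Step 3: H = 12/(N(N+1)) * sum(R_i^2/n_i) - 3(N+1)
     = 12/(14*15) * (30.5^2/4 + 41^2/5 + 33.5^2/5) - 3*15
     = 0.057143 * 793.212 - 45
     = 0.326429.
Step 4: Ties present; correction factor C = 1 - 18/(14^3 - 14) = 0.993407. Corrected H = 0.326429 / 0.993407 = 0.328595.
Step 5: Under H0, H ~ chi^2(2); p-value = 0.848490.
Step 6: alpha = 0.05. fail to reject H0.

H = 0.3286, df = 2, p = 0.848490, fail to reject H0.


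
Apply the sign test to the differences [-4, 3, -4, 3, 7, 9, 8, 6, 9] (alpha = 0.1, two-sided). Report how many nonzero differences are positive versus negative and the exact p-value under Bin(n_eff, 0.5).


Step 1: Discard zero differences. Original n = 9; n_eff = number of nonzero differences = 9.
Nonzero differences (with sign): -4, +3, -4, +3, +7, +9, +8, +6, +9
Step 2: Count signs: positive = 7, negative = 2.
Step 3: Under H0: P(positive) = 0.5, so the number of positives S ~ Bin(9, 0.5).
Step 4: Two-sided exact p-value = sum of Bin(9,0.5) probabilities at or below the observed probability = 0.179688.
Step 5: alpha = 0.1. fail to reject H0.

n_eff = 9, pos = 7, neg = 2, p = 0.179688, fail to reject H0.


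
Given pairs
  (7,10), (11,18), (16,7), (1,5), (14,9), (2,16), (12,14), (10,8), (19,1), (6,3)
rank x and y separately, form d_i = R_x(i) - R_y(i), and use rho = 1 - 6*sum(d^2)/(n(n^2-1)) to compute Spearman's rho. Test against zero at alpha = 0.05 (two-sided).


Step 1: Rank x and y separately (midranks; no ties here).
rank(x): 7->4, 11->6, 16->9, 1->1, 14->8, 2->2, 12->7, 10->5, 19->10, 6->3
rank(y): 10->7, 18->10, 7->4, 5->3, 9->6, 16->9, 14->8, 8->5, 1->1, 3->2
Step 2: d_i = R_x(i) - R_y(i); compute d_i^2.
  (4-7)^2=9, (6-10)^2=16, (9-4)^2=25, (1-3)^2=4, (8-6)^2=4, (2-9)^2=49, (7-8)^2=1, (5-5)^2=0, (10-1)^2=81, (3-2)^2=1
sum(d^2) = 190.
Step 3: rho = 1 - 6*190 / (10*(10^2 - 1)) = 1 - 1140/990 = -0.151515.
Step 4: Under H0, t = rho * sqrt((n-2)/(1-rho^2)) = -0.4336 ~ t(8).
Step 5: Two-sided p-value from the t-distribution with 8 df = 0.676065.
Step 6: alpha = 0.05. fail to reject H0.

rho = -0.1515, p = 0.676065, fail to reject H0 at alpha = 0.05.


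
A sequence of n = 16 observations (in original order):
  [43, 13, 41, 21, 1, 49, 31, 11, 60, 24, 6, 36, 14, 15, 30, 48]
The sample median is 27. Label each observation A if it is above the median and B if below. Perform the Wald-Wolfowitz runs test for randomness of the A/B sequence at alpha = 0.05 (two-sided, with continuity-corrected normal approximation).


Step 1: Compute median = 27; label A = above, B = below.
Labels in order: ABABBAABABBABBAA  (n_A = 8, n_B = 8)
Step 2: Count runs R = 11.
Step 3: Under H0 (random ordering), E[R] = 2*n_A*n_B/(n_A+n_B) + 1 = 2*8*8/16 + 1 = 9.0000.
        Var[R] = 2*n_A*n_B*(2*n_A*n_B - n_A - n_B) / ((n_A+n_B)^2 * (n_A+n_B-1)) = 14336/3840 = 3.7333.
        SD[R] = 1.9322.
Step 4: Continuity-corrected z = (R - 0.5 - E[R]) / SD[R] = (11 - 0.5 - 9.0000) / 1.9322 = 0.7763.
Step 5: Two-sided p-value via normal approximation = 2*(1 - Phi(|z|)) = 0.437558.
Step 6: alpha = 0.05. fail to reject H0.

R = 11, z = 0.7763, p = 0.437558, fail to reject H0.


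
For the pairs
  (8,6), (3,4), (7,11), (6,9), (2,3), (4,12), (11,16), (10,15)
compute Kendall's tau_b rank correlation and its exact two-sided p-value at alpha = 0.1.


Step 1: Enumerate the 28 unordered pairs (i,j) with i<j and classify each by sign(x_j-x_i) * sign(y_j-y_i).
  (1,2):dx=-5,dy=-2->C; (1,3):dx=-1,dy=+5->D; (1,4):dx=-2,dy=+3->D; (1,5):dx=-6,dy=-3->C
  (1,6):dx=-4,dy=+6->D; (1,7):dx=+3,dy=+10->C; (1,8):dx=+2,dy=+9->C; (2,3):dx=+4,dy=+7->C
  (2,4):dx=+3,dy=+5->C; (2,5):dx=-1,dy=-1->C; (2,6):dx=+1,dy=+8->C; (2,7):dx=+8,dy=+12->C
  (2,8):dx=+7,dy=+11->C; (3,4):dx=-1,dy=-2->C; (3,5):dx=-5,dy=-8->C; (3,6):dx=-3,dy=+1->D
  (3,7):dx=+4,dy=+5->C; (3,8):dx=+3,dy=+4->C; (4,5):dx=-4,dy=-6->C; (4,6):dx=-2,dy=+3->D
  (4,7):dx=+5,dy=+7->C; (4,8):dx=+4,dy=+6->C; (5,6):dx=+2,dy=+9->C; (5,7):dx=+9,dy=+13->C
  (5,8):dx=+8,dy=+12->C; (6,7):dx=+7,dy=+4->C; (6,8):dx=+6,dy=+3->C; (7,8):dx=-1,dy=-1->C
Step 2: C = 23, D = 5, total pairs = 28.
Step 3: tau = (C - D)/(n(n-1)/2) = (23 - 5)/28 = 0.642857.
Step 4: Exact two-sided p-value (enumerate n! = 40320 permutations of y under H0): p = 0.031151.
Step 5: alpha = 0.1. reject H0.

tau_b = 0.6429 (C=23, D=5), p = 0.031151, reject H0.


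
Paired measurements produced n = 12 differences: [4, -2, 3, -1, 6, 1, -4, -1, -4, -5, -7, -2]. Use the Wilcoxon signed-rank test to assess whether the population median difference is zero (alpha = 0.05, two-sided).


Step 1: Drop any zero differences (none here) and take |d_i|.
|d| = [4, 2, 3, 1, 6, 1, 4, 1, 4, 5, 7, 2]
Step 2: Midrank |d_i| (ties get averaged ranks).
ranks: |4|->8, |2|->4.5, |3|->6, |1|->2, |6|->11, |1|->2, |4|->8, |1|->2, |4|->8, |5|->10, |7|->12, |2|->4.5
Step 3: Attach original signs; sum ranks with positive sign and with negative sign.
W+ = 8 + 6 + 11 + 2 = 27
W- = 4.5 + 2 + 8 + 2 + 8 + 10 + 12 + 4.5 = 51
(Check: W+ + W- = 78 should equal n(n+1)/2 = 78.)
Step 4: Test statistic W = min(W+, W-) = 27.
Step 5: Ties in |d|, so use the tie-corrected normal approximation.
        E[W] = n(n+1)/4 = 12*13/4 = 39.
        Tie groups: |d|=1 (t=3), |d|=2 (t=2), |d|=4 (t=3); sum(t^3 - t) = 54.
        Var[W] = n(n+1)(2n+1)/24 - sum(t^3-t)/48 = 3900/24 - 54/48 = 161.375.
        z = (W - E[W]) / sqrt(Var[W]) = (27 - 39) / 12.7033 = -0.9446.
        Two-sided p = 2*Phi(z) = 0.344846.
Step 6: alpha = 0.05. fail to reject H0.

W+ = 27, W- = 51, W = min = 27, p = 0.344846, fail to reject H0.


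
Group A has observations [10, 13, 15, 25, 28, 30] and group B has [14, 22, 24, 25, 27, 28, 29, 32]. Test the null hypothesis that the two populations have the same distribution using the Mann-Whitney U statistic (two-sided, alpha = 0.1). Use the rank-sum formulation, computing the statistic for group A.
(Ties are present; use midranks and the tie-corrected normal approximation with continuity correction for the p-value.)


Step 1: Combine and sort all 14 observations; assign midranks.
sorted (value, group): (10,X), (13,X), (14,Y), (15,X), (22,Y), (24,Y), (25,X), (25,Y), (27,Y), (28,X), (28,Y), (29,Y), (30,X), (32,Y)
ranks: 10->1, 13->2, 14->3, 15->4, 22->5, 24->6, 25->7.5, 25->7.5, 27->9, 28->10.5, 28->10.5, 29->12, 30->13, 32->14
Step 2: Rank sum for X: R1 = 1 + 2 + 4 + 7.5 + 10.5 + 13 = 38.
Step 3: U_X = R1 - n1(n1+1)/2 = 38 - 6*7/2 = 38 - 21 = 17.
       U_Y = n1*n2 - U_X = 48 - 17 = 31.
Step 4: Ties are present, so use the tie-corrected normal approximation (with continuity correction) for the p-value.
Step 5: p-value = 0.400350; compare to alpha = 0.1. fail to reject H0.

U_X = 17, p = 0.400350, fail to reject H0 at alpha = 0.1.


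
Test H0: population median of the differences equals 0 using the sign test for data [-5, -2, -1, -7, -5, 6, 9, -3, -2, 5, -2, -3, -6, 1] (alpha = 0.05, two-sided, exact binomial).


Step 1: Discard zero differences. Original n = 14; n_eff = number of nonzero differences = 14.
Nonzero differences (with sign): -5, -2, -1, -7, -5, +6, +9, -3, -2, +5, -2, -3, -6, +1
Step 2: Count signs: positive = 4, negative = 10.
Step 3: Under H0: P(positive) = 0.5, so the number of positives S ~ Bin(14, 0.5).
Step 4: Two-sided exact p-value = sum of Bin(14,0.5) probabilities at or below the observed probability = 0.179565.
Step 5: alpha = 0.05. fail to reject H0.

n_eff = 14, pos = 4, neg = 10, p = 0.179565, fail to reject H0.


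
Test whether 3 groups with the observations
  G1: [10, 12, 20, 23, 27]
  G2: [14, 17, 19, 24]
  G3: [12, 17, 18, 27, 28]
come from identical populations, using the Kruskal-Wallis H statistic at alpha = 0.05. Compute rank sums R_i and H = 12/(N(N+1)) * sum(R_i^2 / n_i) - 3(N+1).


Step 1: Combine all N = 14 observations and assign midranks.
sorted (value, group, rank): (10,G1,1), (12,G1,2.5), (12,G3,2.5), (14,G2,4), (17,G2,5.5), (17,G3,5.5), (18,G3,7), (19,G2,8), (20,G1,9), (23,G1,10), (24,G2,11), (27,G1,12.5), (27,G3,12.5), (28,G3,14)
Step 2: Sum ranks within each group.
R_1 = 35 (n_1 = 5)
R_2 = 28.5 (n_2 = 4)
R_3 = 41.5 (n_3 = 5)
Step 3: H = 12/(N(N+1)) * sum(R_i^2/n_i) - 3(N+1)
     = 12/(14*15) * (35^2/5 + 28.5^2/4 + 41.5^2/5) - 3*15
     = 0.057143 * 792.513 - 45
     = 0.286429.
Step 4: Ties present; correction factor C = 1 - 18/(14^3 - 14) = 0.993407. Corrected H = 0.286429 / 0.993407 = 0.288330.
Step 5: Under H0, H ~ chi^2(2); p-value = 0.865745.
Step 6: alpha = 0.05. fail to reject H0.

H = 0.2883, df = 2, p = 0.865745, fail to reject H0.


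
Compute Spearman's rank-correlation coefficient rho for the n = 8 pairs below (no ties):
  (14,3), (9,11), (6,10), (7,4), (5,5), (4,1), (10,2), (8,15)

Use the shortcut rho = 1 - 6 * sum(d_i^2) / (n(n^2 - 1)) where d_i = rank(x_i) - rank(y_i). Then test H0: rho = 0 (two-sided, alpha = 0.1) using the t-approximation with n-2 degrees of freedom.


Step 1: Rank x and y separately (midranks; no ties here).
rank(x): 14->8, 9->6, 6->3, 7->4, 5->2, 4->1, 10->7, 8->5
rank(y): 3->3, 11->7, 10->6, 4->4, 5->5, 1->1, 2->2, 15->8
Step 2: d_i = R_x(i) - R_y(i); compute d_i^2.
  (8-3)^2=25, (6-7)^2=1, (3-6)^2=9, (4-4)^2=0, (2-5)^2=9, (1-1)^2=0, (7-2)^2=25, (5-8)^2=9
sum(d^2) = 78.
Step 3: rho = 1 - 6*78 / (8*(8^2 - 1)) = 1 - 468/504 = 0.071429.
Step 4: Under H0, t = rho * sqrt((n-2)/(1-rho^2)) = 0.1754 ~ t(6).
Step 5: Two-sided p-value from the t-distribution with 6 df = 0.866526.
Step 6: alpha = 0.1. fail to reject H0.

rho = 0.0714, p = 0.866526, fail to reject H0 at alpha = 0.1.


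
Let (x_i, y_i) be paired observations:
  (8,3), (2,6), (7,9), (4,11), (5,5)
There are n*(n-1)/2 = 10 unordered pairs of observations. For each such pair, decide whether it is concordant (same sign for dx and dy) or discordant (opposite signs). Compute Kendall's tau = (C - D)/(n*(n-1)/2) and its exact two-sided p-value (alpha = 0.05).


Step 1: Enumerate the 10 unordered pairs (i,j) with i<j and classify each by sign(x_j-x_i) * sign(y_j-y_i).
  (1,2):dx=-6,dy=+3->D; (1,3):dx=-1,dy=+6->D; (1,4):dx=-4,dy=+8->D; (1,5):dx=-3,dy=+2->D
  (2,3):dx=+5,dy=+3->C; (2,4):dx=+2,dy=+5->C; (2,5):dx=+3,dy=-1->D; (3,4):dx=-3,dy=+2->D
  (3,5):dx=-2,dy=-4->C; (4,5):dx=+1,dy=-6->D
Step 2: C = 3, D = 7, total pairs = 10.
Step 3: tau = (C - D)/(n(n-1)/2) = (3 - 7)/10 = -0.400000.
Step 4: Exact two-sided p-value (enumerate n! = 120 permutations of y under H0): p = 0.483333.
Step 5: alpha = 0.05. fail to reject H0.

tau_b = -0.4000 (C=3, D=7), p = 0.483333, fail to reject H0.


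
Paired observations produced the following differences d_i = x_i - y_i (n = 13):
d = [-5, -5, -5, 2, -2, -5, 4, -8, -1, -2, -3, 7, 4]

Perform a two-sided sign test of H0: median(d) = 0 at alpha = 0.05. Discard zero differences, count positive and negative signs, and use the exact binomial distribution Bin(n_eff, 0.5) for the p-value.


Step 1: Discard zero differences. Original n = 13; n_eff = number of nonzero differences = 13.
Nonzero differences (with sign): -5, -5, -5, +2, -2, -5, +4, -8, -1, -2, -3, +7, +4
Step 2: Count signs: positive = 4, negative = 9.
Step 3: Under H0: P(positive) = 0.5, so the number of positives S ~ Bin(13, 0.5).
Step 4: Two-sided exact p-value = sum of Bin(13,0.5) probabilities at or below the observed probability = 0.266846.
Step 5: alpha = 0.05. fail to reject H0.

n_eff = 13, pos = 4, neg = 9, p = 0.266846, fail to reject H0.


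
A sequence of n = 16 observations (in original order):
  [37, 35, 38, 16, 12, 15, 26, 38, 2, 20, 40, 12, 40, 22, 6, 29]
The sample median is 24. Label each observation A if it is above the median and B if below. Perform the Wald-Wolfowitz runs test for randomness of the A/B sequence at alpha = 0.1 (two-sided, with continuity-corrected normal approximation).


Step 1: Compute median = 24; label A = above, B = below.
Labels in order: AAABBBAABBABABBA  (n_A = 8, n_B = 8)
Step 2: Count runs R = 9.
Step 3: Under H0 (random ordering), E[R] = 2*n_A*n_B/(n_A+n_B) + 1 = 2*8*8/16 + 1 = 9.0000.
        Var[R] = 2*n_A*n_B*(2*n_A*n_B - n_A - n_B) / ((n_A+n_B)^2 * (n_A+n_B-1)) = 14336/3840 = 3.7333.
        SD[R] = 1.9322.
Step 4: R = E[R], so z = 0 with no continuity correction.
Step 5: Two-sided p-value via normal approximation = 2*(1 - Phi(|z|)) = 1.000000.
Step 6: alpha = 0.1. fail to reject H0.

R = 9, z = 0.0000, p = 1.000000, fail to reject H0.


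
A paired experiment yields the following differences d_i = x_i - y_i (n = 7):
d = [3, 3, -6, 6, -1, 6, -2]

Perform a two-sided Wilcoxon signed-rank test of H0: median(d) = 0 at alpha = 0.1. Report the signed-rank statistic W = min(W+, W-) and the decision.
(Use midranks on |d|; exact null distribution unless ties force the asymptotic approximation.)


Step 1: Drop any zero differences (none here) and take |d_i|.
|d| = [3, 3, 6, 6, 1, 6, 2]
Step 2: Midrank |d_i| (ties get averaged ranks).
ranks: |3|->3.5, |3|->3.5, |6|->6, |6|->6, |1|->1, |6|->6, |2|->2
Step 3: Attach original signs; sum ranks with positive sign and with negative sign.
W+ = 3.5 + 3.5 + 6 + 6 = 19
W- = 6 + 1 + 2 = 9
(Check: W+ + W- = 28 should equal n(n+1)/2 = 28.)
Step 4: Test statistic W = min(W+, W-) = 9.
Step 5: Ties in |d|, so use the tie-corrected normal approximation.
        E[W] = n(n+1)/4 = 7*8/4 = 14.
        Tie groups: |d|=3 (t=2), |d|=6 (t=3); sum(t^3 - t) = 30.
        Var[W] = n(n+1)(2n+1)/24 - sum(t^3-t)/48 = 840/24 - 30/48 = 34.375.
        z = (W - E[W]) / sqrt(Var[W]) = (9 - 14) / 5.8630 = -0.8528.
        Two-sided p = 2*Phi(z) = 0.393769.
Step 6: alpha = 0.1. fail to reject H0.

W+ = 19, W- = 9, W = min = 9, p = 0.393769, fail to reject H0.


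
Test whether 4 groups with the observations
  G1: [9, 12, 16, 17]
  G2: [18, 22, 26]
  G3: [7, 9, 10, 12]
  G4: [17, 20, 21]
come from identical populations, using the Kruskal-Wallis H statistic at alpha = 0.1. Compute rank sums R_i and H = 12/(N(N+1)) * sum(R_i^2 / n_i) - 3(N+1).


Step 1: Combine all N = 14 observations and assign midranks.
sorted (value, group, rank): (7,G3,1), (9,G1,2.5), (9,G3,2.5), (10,G3,4), (12,G1,5.5), (12,G3,5.5), (16,G1,7), (17,G1,8.5), (17,G4,8.5), (18,G2,10), (20,G4,11), (21,G4,12), (22,G2,13), (26,G2,14)
Step 2: Sum ranks within each group.
R_1 = 23.5 (n_1 = 4)
R_2 = 37 (n_2 = 3)
R_3 = 13 (n_3 = 4)
R_4 = 31.5 (n_4 = 3)
Step 3: H = 12/(N(N+1)) * sum(R_i^2/n_i) - 3(N+1)
     = 12/(14*15) * (23.5^2/4 + 37^2/3 + 13^2/4 + 31.5^2/3) - 3*15
     = 0.057143 * 967.396 - 45
     = 10.279762.
Step 4: Ties present; correction factor C = 1 - 18/(14^3 - 14) = 0.993407. Corrected H = 10.279762 / 0.993407 = 10.347990.
Step 5: Under H0, H ~ chi^2(3); p-value = 0.015828.
Step 6: alpha = 0.1. reject H0.

H = 10.3480, df = 3, p = 0.015828, reject H0.


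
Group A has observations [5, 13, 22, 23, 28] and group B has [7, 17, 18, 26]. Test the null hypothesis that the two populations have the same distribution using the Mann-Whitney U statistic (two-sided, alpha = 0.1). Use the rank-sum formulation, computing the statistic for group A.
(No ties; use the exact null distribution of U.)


Step 1: Combine and sort all 9 observations; assign midranks.
sorted (value, group): (5,X), (7,Y), (13,X), (17,Y), (18,Y), (22,X), (23,X), (26,Y), (28,X)
ranks: 5->1, 7->2, 13->3, 17->4, 18->5, 22->6, 23->7, 26->8, 28->9
Step 2: Rank sum for X: R1 = 1 + 3 + 6 + 7 + 9 = 26.
Step 3: U_X = R1 - n1(n1+1)/2 = 26 - 5*6/2 = 26 - 15 = 11.
       U_Y = n1*n2 - U_X = 20 - 11 = 9.
Step 4: No ties, so the exact null distribution of U (based on enumerating the C(9,5) = 126 equally likely rank assignments) gives the two-sided p-value.
Step 5: p-value = 0.904762; compare to alpha = 0.1. fail to reject H0.

U_X = 11, p = 0.904762, fail to reject H0 at alpha = 0.1.


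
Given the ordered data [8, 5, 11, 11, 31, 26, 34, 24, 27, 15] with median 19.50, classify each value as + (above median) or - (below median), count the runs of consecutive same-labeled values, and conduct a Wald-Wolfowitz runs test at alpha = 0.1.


Step 1: Compute median = 19.50; label A = above, B = below.
Labels in order: BBBBAAAAAB  (n_A = 5, n_B = 5)
Step 2: Count runs R = 3.
Step 3: Under H0 (random ordering), E[R] = 2*n_A*n_B/(n_A+n_B) + 1 = 2*5*5/10 + 1 = 6.0000.
        Var[R] = 2*n_A*n_B*(2*n_A*n_B - n_A - n_B) / ((n_A+n_B)^2 * (n_A+n_B-1)) = 2000/900 = 2.2222.
        SD[R] = 1.4907.
Step 4: Continuity-corrected z = (R + 0.5 - E[R]) / SD[R] = (3 + 0.5 - 6.0000) / 1.4907 = -1.6771.
Step 5: Two-sided p-value via normal approximation = 2*(1 - Phi(|z|)) = 0.093533.
Step 6: alpha = 0.1. reject H0.

R = 3, z = -1.6771, p = 0.093533, reject H0.


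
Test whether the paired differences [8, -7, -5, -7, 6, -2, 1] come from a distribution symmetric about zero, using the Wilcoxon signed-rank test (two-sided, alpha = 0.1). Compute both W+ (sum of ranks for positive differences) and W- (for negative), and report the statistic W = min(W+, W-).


Step 1: Drop any zero differences (none here) and take |d_i|.
|d| = [8, 7, 5, 7, 6, 2, 1]
Step 2: Midrank |d_i| (ties get averaged ranks).
ranks: |8|->7, |7|->5.5, |5|->3, |7|->5.5, |6|->4, |2|->2, |1|->1
Step 3: Attach original signs; sum ranks with positive sign and with negative sign.
W+ = 7 + 4 + 1 = 12
W- = 5.5 + 3 + 5.5 + 2 = 16
(Check: W+ + W- = 28 should equal n(n+1)/2 = 28.)
Step 4: Test statistic W = min(W+, W-) = 12.
Step 5: Ties in |d|, so use the tie-corrected normal approximation.
        E[W] = n(n+1)/4 = 7*8/4 = 14.
        Tie groups: |d|=7 (t=2); sum(t^3 - t) = 6.
        Var[W] = n(n+1)(2n+1)/24 - sum(t^3-t)/48 = 840/24 - 6/48 = 34.875.
        z = (W - E[W]) / sqrt(Var[W]) = (12 - 14) / 5.9055 = -0.3387.
        Two-sided p = 2*Phi(z) = 0.734861.
Step 6: alpha = 0.1. fail to reject H0.

W+ = 12, W- = 16, W = min = 12, p = 0.734861, fail to reject H0.


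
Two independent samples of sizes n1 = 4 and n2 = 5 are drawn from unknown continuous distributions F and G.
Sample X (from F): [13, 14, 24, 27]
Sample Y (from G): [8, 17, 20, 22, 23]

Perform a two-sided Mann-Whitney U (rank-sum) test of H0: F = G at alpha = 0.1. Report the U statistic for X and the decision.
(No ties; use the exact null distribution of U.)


Step 1: Combine and sort all 9 observations; assign midranks.
sorted (value, group): (8,Y), (13,X), (14,X), (17,Y), (20,Y), (22,Y), (23,Y), (24,X), (27,X)
ranks: 8->1, 13->2, 14->3, 17->4, 20->5, 22->6, 23->7, 24->8, 27->9
Step 2: Rank sum for X: R1 = 2 + 3 + 8 + 9 = 22.
Step 3: U_X = R1 - n1(n1+1)/2 = 22 - 4*5/2 = 22 - 10 = 12.
       U_Y = n1*n2 - U_X = 20 - 12 = 8.
Step 4: No ties, so the exact null distribution of U (based on enumerating the C(9,4) = 126 equally likely rank assignments) gives the two-sided p-value.
Step 5: p-value = 0.730159; compare to alpha = 0.1. fail to reject H0.

U_X = 12, p = 0.730159, fail to reject H0 at alpha = 0.1.


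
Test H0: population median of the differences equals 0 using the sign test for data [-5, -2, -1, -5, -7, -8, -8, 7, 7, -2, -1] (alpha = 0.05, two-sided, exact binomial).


Step 1: Discard zero differences. Original n = 11; n_eff = number of nonzero differences = 11.
Nonzero differences (with sign): -5, -2, -1, -5, -7, -8, -8, +7, +7, -2, -1
Step 2: Count signs: positive = 2, negative = 9.
Step 3: Under H0: P(positive) = 0.5, so the number of positives S ~ Bin(11, 0.5).
Step 4: Two-sided exact p-value = sum of Bin(11,0.5) probabilities at or below the observed probability = 0.065430.
Step 5: alpha = 0.05. fail to reject H0.

n_eff = 11, pos = 2, neg = 9, p = 0.065430, fail to reject H0.


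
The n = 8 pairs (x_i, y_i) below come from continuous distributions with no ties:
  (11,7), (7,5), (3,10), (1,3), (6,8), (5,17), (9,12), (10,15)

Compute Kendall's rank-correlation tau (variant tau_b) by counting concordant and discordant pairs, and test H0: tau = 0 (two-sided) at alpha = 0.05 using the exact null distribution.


Step 1: Enumerate the 28 unordered pairs (i,j) with i<j and classify each by sign(x_j-x_i) * sign(y_j-y_i).
  (1,2):dx=-4,dy=-2->C; (1,3):dx=-8,dy=+3->D; (1,4):dx=-10,dy=-4->C; (1,5):dx=-5,dy=+1->D
  (1,6):dx=-6,dy=+10->D; (1,7):dx=-2,dy=+5->D; (1,8):dx=-1,dy=+8->D; (2,3):dx=-4,dy=+5->D
  (2,4):dx=-6,dy=-2->C; (2,5):dx=-1,dy=+3->D; (2,6):dx=-2,dy=+12->D; (2,7):dx=+2,dy=+7->C
  (2,8):dx=+3,dy=+10->C; (3,4):dx=-2,dy=-7->C; (3,5):dx=+3,dy=-2->D; (3,6):dx=+2,dy=+7->C
  (3,7):dx=+6,dy=+2->C; (3,8):dx=+7,dy=+5->C; (4,5):dx=+5,dy=+5->C; (4,6):dx=+4,dy=+14->C
  (4,7):dx=+8,dy=+9->C; (4,8):dx=+9,dy=+12->C; (5,6):dx=-1,dy=+9->D; (5,7):dx=+3,dy=+4->C
  (5,8):dx=+4,dy=+7->C; (6,7):dx=+4,dy=-5->D; (6,8):dx=+5,dy=-2->D; (7,8):dx=+1,dy=+3->C
Step 2: C = 16, D = 12, total pairs = 28.
Step 3: tau = (C - D)/(n(n-1)/2) = (16 - 12)/28 = 0.142857.
Step 4: Exact two-sided p-value (enumerate n! = 40320 permutations of y under H0): p = 0.719544.
Step 5: alpha = 0.05. fail to reject H0.

tau_b = 0.1429 (C=16, D=12), p = 0.719544, fail to reject H0.


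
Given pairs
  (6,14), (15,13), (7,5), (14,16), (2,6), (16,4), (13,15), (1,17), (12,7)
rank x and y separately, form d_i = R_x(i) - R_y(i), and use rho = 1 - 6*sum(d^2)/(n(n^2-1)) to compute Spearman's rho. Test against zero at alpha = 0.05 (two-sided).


Step 1: Rank x and y separately (midranks; no ties here).
rank(x): 6->3, 15->8, 7->4, 14->7, 2->2, 16->9, 13->6, 1->1, 12->5
rank(y): 14->6, 13->5, 5->2, 16->8, 6->3, 4->1, 15->7, 17->9, 7->4
Step 2: d_i = R_x(i) - R_y(i); compute d_i^2.
  (3-6)^2=9, (8-5)^2=9, (4-2)^2=4, (7-8)^2=1, (2-3)^2=1, (9-1)^2=64, (6-7)^2=1, (1-9)^2=64, (5-4)^2=1
sum(d^2) = 154.
Step 3: rho = 1 - 6*154 / (9*(9^2 - 1)) = 1 - 924/720 = -0.283333.
Step 4: Under H0, t = rho * sqrt((n-2)/(1-rho^2)) = -0.7817 ~ t(7).
Step 5: Two-sided p-value from the t-distribution with 7 df = 0.460030.
Step 6: alpha = 0.05. fail to reject H0.

rho = -0.2833, p = 0.460030, fail to reject H0 at alpha = 0.05.


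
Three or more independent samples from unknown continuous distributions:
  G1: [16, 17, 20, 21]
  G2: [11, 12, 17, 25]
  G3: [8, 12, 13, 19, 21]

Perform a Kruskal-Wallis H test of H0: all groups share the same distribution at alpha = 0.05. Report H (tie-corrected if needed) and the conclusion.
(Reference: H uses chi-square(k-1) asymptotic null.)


Step 1: Combine all N = 13 observations and assign midranks.
sorted (value, group, rank): (8,G3,1), (11,G2,2), (12,G2,3.5), (12,G3,3.5), (13,G3,5), (16,G1,6), (17,G1,7.5), (17,G2,7.5), (19,G3,9), (20,G1,10), (21,G1,11.5), (21,G3,11.5), (25,G2,13)
Step 2: Sum ranks within each group.
R_1 = 35 (n_1 = 4)
R_2 = 26 (n_2 = 4)
R_3 = 30 (n_3 = 5)
Step 3: H = 12/(N(N+1)) * sum(R_i^2/n_i) - 3(N+1)
     = 12/(13*14) * (35^2/4 + 26^2/4 + 30^2/5) - 3*14
     = 0.065934 * 655.25 - 42
     = 1.203297.
Step 4: Ties present; correction factor C = 1 - 18/(13^3 - 13) = 0.991758. Corrected H = 1.203297 / 0.991758 = 1.213296.
Step 5: Under H0, H ~ chi^2(2); p-value = 0.545175.
Step 6: alpha = 0.05. fail to reject H0.

H = 1.2133, df = 2, p = 0.545175, fail to reject H0.


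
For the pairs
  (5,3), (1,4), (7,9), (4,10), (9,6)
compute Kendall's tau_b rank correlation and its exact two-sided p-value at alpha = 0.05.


Step 1: Enumerate the 10 unordered pairs (i,j) with i<j and classify each by sign(x_j-x_i) * sign(y_j-y_i).
  (1,2):dx=-4,dy=+1->D; (1,3):dx=+2,dy=+6->C; (1,4):dx=-1,dy=+7->D; (1,5):dx=+4,dy=+3->C
  (2,3):dx=+6,dy=+5->C; (2,4):dx=+3,dy=+6->C; (2,5):dx=+8,dy=+2->C; (3,4):dx=-3,dy=+1->D
  (3,5):dx=+2,dy=-3->D; (4,5):dx=+5,dy=-4->D
Step 2: C = 5, D = 5, total pairs = 10.
Step 3: tau = (C - D)/(n(n-1)/2) = (5 - 5)/10 = 0.000000.
Step 4: Exact two-sided p-value (enumerate n! = 120 permutations of y under H0): p = 1.000000.
Step 5: alpha = 0.05. fail to reject H0.

tau_b = 0.0000 (C=5, D=5), p = 1.000000, fail to reject H0.


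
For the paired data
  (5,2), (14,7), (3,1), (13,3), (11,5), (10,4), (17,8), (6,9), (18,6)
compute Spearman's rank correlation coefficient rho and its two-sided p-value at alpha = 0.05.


Step 1: Rank x and y separately (midranks; no ties here).
rank(x): 5->2, 14->7, 3->1, 13->6, 11->5, 10->4, 17->8, 6->3, 18->9
rank(y): 2->2, 7->7, 1->1, 3->3, 5->5, 4->4, 8->8, 9->9, 6->6
Step 2: d_i = R_x(i) - R_y(i); compute d_i^2.
  (2-2)^2=0, (7-7)^2=0, (1-1)^2=0, (6-3)^2=9, (5-5)^2=0, (4-4)^2=0, (8-8)^2=0, (3-9)^2=36, (9-6)^2=9
sum(d^2) = 54.
Step 3: rho = 1 - 6*54 / (9*(9^2 - 1)) = 1 - 324/720 = 0.550000.
Step 4: Under H0, t = rho * sqrt((n-2)/(1-rho^2)) = 1.7424 ~ t(7).
Step 5: Two-sided p-value from the t-distribution with 7 df = 0.124977.
Step 6: alpha = 0.05. fail to reject H0.

rho = 0.5500, p = 0.124977, fail to reject H0 at alpha = 0.05.


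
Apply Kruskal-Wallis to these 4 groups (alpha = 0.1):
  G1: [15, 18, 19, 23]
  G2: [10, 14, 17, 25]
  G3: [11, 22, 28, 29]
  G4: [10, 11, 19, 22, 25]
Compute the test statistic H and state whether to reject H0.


Step 1: Combine all N = 17 observations and assign midranks.
sorted (value, group, rank): (10,G2,1.5), (10,G4,1.5), (11,G3,3.5), (11,G4,3.5), (14,G2,5), (15,G1,6), (17,G2,7), (18,G1,8), (19,G1,9.5), (19,G4,9.5), (22,G3,11.5), (22,G4,11.5), (23,G1,13), (25,G2,14.5), (25,G4,14.5), (28,G3,16), (29,G3,17)
Step 2: Sum ranks within each group.
R_1 = 36.5 (n_1 = 4)
R_2 = 28 (n_2 = 4)
R_3 = 48 (n_3 = 4)
R_4 = 40.5 (n_4 = 5)
Step 3: H = 12/(N(N+1)) * sum(R_i^2/n_i) - 3(N+1)
     = 12/(17*18) * (36.5^2/4 + 28^2/4 + 48^2/4 + 40.5^2/5) - 3*18
     = 0.039216 * 1433.11 - 54
     = 2.200490.
Step 4: Ties present; correction factor C = 1 - 30/(17^3 - 17) = 0.993873. Corrected H = 2.200490 / 0.993873 = 2.214057.
Step 5: Under H0, H ~ chi^2(3); p-value = 0.529185.
Step 6: alpha = 0.1. fail to reject H0.

H = 2.2141, df = 3, p = 0.529185, fail to reject H0.


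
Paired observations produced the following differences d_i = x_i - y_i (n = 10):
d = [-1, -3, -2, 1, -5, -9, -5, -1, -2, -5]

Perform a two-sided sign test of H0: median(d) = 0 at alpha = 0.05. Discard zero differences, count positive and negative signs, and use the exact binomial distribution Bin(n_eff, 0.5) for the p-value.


Step 1: Discard zero differences. Original n = 10; n_eff = number of nonzero differences = 10.
Nonzero differences (with sign): -1, -3, -2, +1, -5, -9, -5, -1, -2, -5
Step 2: Count signs: positive = 1, negative = 9.
Step 3: Under H0: P(positive) = 0.5, so the number of positives S ~ Bin(10, 0.5).
Step 4: Two-sided exact p-value = sum of Bin(10,0.5) probabilities at or below the observed probability = 0.021484.
Step 5: alpha = 0.05. reject H0.

n_eff = 10, pos = 1, neg = 9, p = 0.021484, reject H0.


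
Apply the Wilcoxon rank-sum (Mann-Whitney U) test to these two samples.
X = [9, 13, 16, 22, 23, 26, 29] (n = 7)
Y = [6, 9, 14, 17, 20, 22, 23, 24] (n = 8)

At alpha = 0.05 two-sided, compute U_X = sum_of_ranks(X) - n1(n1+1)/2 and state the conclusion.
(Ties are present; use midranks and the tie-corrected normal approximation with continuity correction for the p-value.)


Step 1: Combine and sort all 15 observations; assign midranks.
sorted (value, group): (6,Y), (9,X), (9,Y), (13,X), (14,Y), (16,X), (17,Y), (20,Y), (22,X), (22,Y), (23,X), (23,Y), (24,Y), (26,X), (29,X)
ranks: 6->1, 9->2.5, 9->2.5, 13->4, 14->5, 16->6, 17->7, 20->8, 22->9.5, 22->9.5, 23->11.5, 23->11.5, 24->13, 26->14, 29->15
Step 2: Rank sum for X: R1 = 2.5 + 4 + 6 + 9.5 + 11.5 + 14 + 15 = 62.5.
Step 3: U_X = R1 - n1(n1+1)/2 = 62.5 - 7*8/2 = 62.5 - 28 = 34.5.
       U_Y = n1*n2 - U_X = 56 - 34.5 = 21.5.
Step 4: Ties are present, so use the tie-corrected normal approximation (with continuity correction) for the p-value.
Step 5: p-value = 0.486283; compare to alpha = 0.05. fail to reject H0.

U_X = 34.5, p = 0.486283, fail to reject H0 at alpha = 0.05.


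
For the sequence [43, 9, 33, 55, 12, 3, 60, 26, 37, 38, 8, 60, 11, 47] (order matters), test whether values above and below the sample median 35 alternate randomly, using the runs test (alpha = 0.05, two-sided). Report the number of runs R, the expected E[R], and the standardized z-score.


Step 1: Compute median = 35; label A = above, B = below.
Labels in order: ABBABBABAABABA  (n_A = 7, n_B = 7)
Step 2: Count runs R = 11.
Step 3: Under H0 (random ordering), E[R] = 2*n_A*n_B/(n_A+n_B) + 1 = 2*7*7/14 + 1 = 8.0000.
        Var[R] = 2*n_A*n_B*(2*n_A*n_B - n_A - n_B) / ((n_A+n_B)^2 * (n_A+n_B-1)) = 8232/2548 = 3.2308.
        SD[R] = 1.7974.
Step 4: Continuity-corrected z = (R - 0.5 - E[R]) / SD[R] = (11 - 0.5 - 8.0000) / 1.7974 = 1.3909.
Step 5: Two-sided p-value via normal approximation = 2*(1 - Phi(|z|)) = 0.164264.
Step 6: alpha = 0.05. fail to reject H0.

R = 11, z = 1.3909, p = 0.164264, fail to reject H0.


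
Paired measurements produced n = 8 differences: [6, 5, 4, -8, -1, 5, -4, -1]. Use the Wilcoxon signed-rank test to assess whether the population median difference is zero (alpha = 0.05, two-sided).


Step 1: Drop any zero differences (none here) and take |d_i|.
|d| = [6, 5, 4, 8, 1, 5, 4, 1]
Step 2: Midrank |d_i| (ties get averaged ranks).
ranks: |6|->7, |5|->5.5, |4|->3.5, |8|->8, |1|->1.5, |5|->5.5, |4|->3.5, |1|->1.5
Step 3: Attach original signs; sum ranks with positive sign and with negative sign.
W+ = 7 + 5.5 + 3.5 + 5.5 = 21.5
W- = 8 + 1.5 + 3.5 + 1.5 = 14.5
(Check: W+ + W- = 36 should equal n(n+1)/2 = 36.)
Step 4: Test statistic W = min(W+, W-) = 14.5.
Step 5: Ties in |d|, so use the tie-corrected normal approximation.
        E[W] = n(n+1)/4 = 8*9/4 = 18.
        Tie groups: |d|=1 (t=2), |d|=4 (t=2), |d|=5 (t=2); sum(t^3 - t) = 18.
        Var[W] = n(n+1)(2n+1)/24 - sum(t^3-t)/48 = 1224/24 - 18/48 = 50.625.
        z = (W - E[W]) / sqrt(Var[W]) = (14.5 - 18) / 7.1151 = -0.4919.
        Two-sided p = 2*Phi(z) = 0.622783.
Step 6: alpha = 0.05. fail to reject H0.

W+ = 21.5, W- = 14.5, W = min = 14.5, p = 0.622783, fail to reject H0.


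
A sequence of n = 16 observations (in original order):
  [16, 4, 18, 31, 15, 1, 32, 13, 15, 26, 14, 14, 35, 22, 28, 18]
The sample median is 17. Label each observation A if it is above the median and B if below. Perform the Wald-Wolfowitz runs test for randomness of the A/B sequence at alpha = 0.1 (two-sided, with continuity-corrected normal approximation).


Step 1: Compute median = 17; label A = above, B = below.
Labels in order: BBAABBABBABBAAAA  (n_A = 8, n_B = 8)
Step 2: Count runs R = 8.
Step 3: Under H0 (random ordering), E[R] = 2*n_A*n_B/(n_A+n_B) + 1 = 2*8*8/16 + 1 = 9.0000.
        Var[R] = 2*n_A*n_B*(2*n_A*n_B - n_A - n_B) / ((n_A+n_B)^2 * (n_A+n_B-1)) = 14336/3840 = 3.7333.
        SD[R] = 1.9322.
Step 4: Continuity-corrected z = (R + 0.5 - E[R]) / SD[R] = (8 + 0.5 - 9.0000) / 1.9322 = -0.2588.
Step 5: Two-sided p-value via normal approximation = 2*(1 - Phi(|z|)) = 0.795809.
Step 6: alpha = 0.1. fail to reject H0.

R = 8, z = -0.2588, p = 0.795809, fail to reject H0.


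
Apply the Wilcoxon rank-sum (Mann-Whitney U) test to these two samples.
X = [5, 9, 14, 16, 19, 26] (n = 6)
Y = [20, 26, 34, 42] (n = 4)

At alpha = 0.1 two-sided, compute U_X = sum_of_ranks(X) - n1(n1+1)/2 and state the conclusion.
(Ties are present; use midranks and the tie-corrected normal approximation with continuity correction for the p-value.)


Step 1: Combine and sort all 10 observations; assign midranks.
sorted (value, group): (5,X), (9,X), (14,X), (16,X), (19,X), (20,Y), (26,X), (26,Y), (34,Y), (42,Y)
ranks: 5->1, 9->2, 14->3, 16->4, 19->5, 20->6, 26->7.5, 26->7.5, 34->9, 42->10
Step 2: Rank sum for X: R1 = 1 + 2 + 3 + 4 + 5 + 7.5 = 22.5.
Step 3: U_X = R1 - n1(n1+1)/2 = 22.5 - 6*7/2 = 22.5 - 21 = 1.5.
       U_Y = n1*n2 - U_X = 24 - 1.5 = 22.5.
Step 4: Ties are present, so use the tie-corrected normal approximation (with continuity correction) for the p-value.
Step 5: p-value = 0.032476; compare to alpha = 0.1. reject H0.

U_X = 1.5, p = 0.032476, reject H0 at alpha = 0.1.


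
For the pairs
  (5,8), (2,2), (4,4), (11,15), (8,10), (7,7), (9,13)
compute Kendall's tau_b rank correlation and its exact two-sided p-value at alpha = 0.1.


Step 1: Enumerate the 21 unordered pairs (i,j) with i<j and classify each by sign(x_j-x_i) * sign(y_j-y_i).
  (1,2):dx=-3,dy=-6->C; (1,3):dx=-1,dy=-4->C; (1,4):dx=+6,dy=+7->C; (1,5):dx=+3,dy=+2->C
  (1,6):dx=+2,dy=-1->D; (1,7):dx=+4,dy=+5->C; (2,3):dx=+2,dy=+2->C; (2,4):dx=+9,dy=+13->C
  (2,5):dx=+6,dy=+8->C; (2,6):dx=+5,dy=+5->C; (2,7):dx=+7,dy=+11->C; (3,4):dx=+7,dy=+11->C
  (3,5):dx=+4,dy=+6->C; (3,6):dx=+3,dy=+3->C; (3,7):dx=+5,dy=+9->C; (4,5):dx=-3,dy=-5->C
  (4,6):dx=-4,dy=-8->C; (4,7):dx=-2,dy=-2->C; (5,6):dx=-1,dy=-3->C; (5,7):dx=+1,dy=+3->C
  (6,7):dx=+2,dy=+6->C
Step 2: C = 20, D = 1, total pairs = 21.
Step 3: tau = (C - D)/(n(n-1)/2) = (20 - 1)/21 = 0.904762.
Step 4: Exact two-sided p-value (enumerate n! = 5040 permutations of y under H0): p = 0.002778.
Step 5: alpha = 0.1. reject H0.

tau_b = 0.9048 (C=20, D=1), p = 0.002778, reject H0.


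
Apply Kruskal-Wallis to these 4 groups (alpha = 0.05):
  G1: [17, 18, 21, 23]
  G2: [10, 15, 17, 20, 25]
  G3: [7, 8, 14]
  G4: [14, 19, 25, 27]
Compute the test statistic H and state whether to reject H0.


Step 1: Combine all N = 16 observations and assign midranks.
sorted (value, group, rank): (7,G3,1), (8,G3,2), (10,G2,3), (14,G3,4.5), (14,G4,4.5), (15,G2,6), (17,G1,7.5), (17,G2,7.5), (18,G1,9), (19,G4,10), (20,G2,11), (21,G1,12), (23,G1,13), (25,G2,14.5), (25,G4,14.5), (27,G4,16)
Step 2: Sum ranks within each group.
R_1 = 41.5 (n_1 = 4)
R_2 = 42 (n_2 = 5)
R_3 = 7.5 (n_3 = 3)
R_4 = 45 (n_4 = 4)
Step 3: H = 12/(N(N+1)) * sum(R_i^2/n_i) - 3(N+1)
     = 12/(16*17) * (41.5^2/4 + 42^2/5 + 7.5^2/3 + 45^2/4) - 3*17
     = 0.044118 * 1308.36 - 51
     = 6.721875.
Step 4: Ties present; correction factor C = 1 - 18/(16^3 - 16) = 0.995588. Corrected H = 6.721875 / 0.995588 = 6.751662.
Step 5: Under H0, H ~ chi^2(3); p-value = 0.080249.
Step 6: alpha = 0.05. fail to reject H0.

H = 6.7517, df = 3, p = 0.080249, fail to reject H0.


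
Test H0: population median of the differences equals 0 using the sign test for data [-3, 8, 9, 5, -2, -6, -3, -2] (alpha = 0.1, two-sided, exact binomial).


Step 1: Discard zero differences. Original n = 8; n_eff = number of nonzero differences = 8.
Nonzero differences (with sign): -3, +8, +9, +5, -2, -6, -3, -2
Step 2: Count signs: positive = 3, negative = 5.
Step 3: Under H0: P(positive) = 0.5, so the number of positives S ~ Bin(8, 0.5).
Step 4: Two-sided exact p-value = sum of Bin(8,0.5) probabilities at or below the observed probability = 0.726562.
Step 5: alpha = 0.1. fail to reject H0.

n_eff = 8, pos = 3, neg = 5, p = 0.726562, fail to reject H0.


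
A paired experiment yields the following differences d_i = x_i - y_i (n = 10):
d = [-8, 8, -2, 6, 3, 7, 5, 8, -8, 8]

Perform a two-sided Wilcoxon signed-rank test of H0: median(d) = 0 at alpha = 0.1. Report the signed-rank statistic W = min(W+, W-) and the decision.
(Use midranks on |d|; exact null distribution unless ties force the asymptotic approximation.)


Step 1: Drop any zero differences (none here) and take |d_i|.
|d| = [8, 8, 2, 6, 3, 7, 5, 8, 8, 8]
Step 2: Midrank |d_i| (ties get averaged ranks).
ranks: |8|->8, |8|->8, |2|->1, |6|->4, |3|->2, |7|->5, |5|->3, |8|->8, |8|->8, |8|->8
Step 3: Attach original signs; sum ranks with positive sign and with negative sign.
W+ = 8 + 4 + 2 + 5 + 3 + 8 + 8 = 38
W- = 8 + 1 + 8 = 17
(Check: W+ + W- = 55 should equal n(n+1)/2 = 55.)
Step 4: Test statistic W = min(W+, W-) = 17.
Step 5: Ties in |d|, so use the tie-corrected normal approximation.
        E[W] = n(n+1)/4 = 10*11/4 = 27.5.
        Tie groups: |d|=8 (t=5); sum(t^3 - t) = 120.
        Var[W] = n(n+1)(2n+1)/24 - sum(t^3-t)/48 = 2310/24 - 120/48 = 93.75.
        z = (W - E[W]) / sqrt(Var[W]) = (17 - 27.5) / 9.6825 = -1.0844.
        Two-sided p = 2*Phi(z) = 0.278172.
Step 6: alpha = 0.1. fail to reject H0.

W+ = 38, W- = 17, W = min = 17, p = 0.278172, fail to reject H0.


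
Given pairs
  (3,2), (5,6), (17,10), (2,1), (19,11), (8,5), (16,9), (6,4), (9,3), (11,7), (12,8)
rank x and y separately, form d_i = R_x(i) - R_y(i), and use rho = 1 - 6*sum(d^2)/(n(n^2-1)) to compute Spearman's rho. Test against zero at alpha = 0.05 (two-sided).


Step 1: Rank x and y separately (midranks; no ties here).
rank(x): 3->2, 5->3, 17->10, 2->1, 19->11, 8->5, 16->9, 6->4, 9->6, 11->7, 12->8
rank(y): 2->2, 6->6, 10->10, 1->1, 11->11, 5->5, 9->9, 4->4, 3->3, 7->7, 8->8
Step 2: d_i = R_x(i) - R_y(i); compute d_i^2.
  (2-2)^2=0, (3-6)^2=9, (10-10)^2=0, (1-1)^2=0, (11-11)^2=0, (5-5)^2=0, (9-9)^2=0, (4-4)^2=0, (6-3)^2=9, (7-7)^2=0, (8-8)^2=0
sum(d^2) = 18.
Step 3: rho = 1 - 6*18 / (11*(11^2 - 1)) = 1 - 108/1320 = 0.918182.
Step 4: Under H0, t = rho * sqrt((n-2)/(1-rho^2)) = 6.9531 ~ t(9).
Step 5: Two-sided p-value from the t-distribution with 9 df = 0.000067.
Step 6: alpha = 0.05. reject H0.

rho = 0.9182, p = 0.000067, reject H0 at alpha = 0.05.
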